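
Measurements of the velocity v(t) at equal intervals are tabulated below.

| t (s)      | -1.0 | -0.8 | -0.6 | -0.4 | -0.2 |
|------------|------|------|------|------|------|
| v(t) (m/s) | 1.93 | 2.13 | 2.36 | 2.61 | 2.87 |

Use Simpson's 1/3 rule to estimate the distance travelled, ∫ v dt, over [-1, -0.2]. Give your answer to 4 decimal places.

1.8987

h = 0.2, n = 4.
(h/3)·[y₀ + 4y₁ + 2y₂ + 4y₃ + y₄] = 0.066667·(28.48) = 1.8987.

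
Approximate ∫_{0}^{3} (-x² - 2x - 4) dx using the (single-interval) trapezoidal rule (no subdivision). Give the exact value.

T = (b−a)/2 · [f(0) + f(3)] = 1.5·[(-4) + (-19)] = -34.5.

-34.5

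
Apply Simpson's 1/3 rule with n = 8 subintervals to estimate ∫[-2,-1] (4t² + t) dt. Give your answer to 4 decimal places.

h = (-1 − (-2))/8 = 0.125.
Nodes t₀,…,t₈ = -2, -1.875, -1.75, -1.625, -1.5, -1.375, -1.25, -1.125, -1.
f(t) = 4t² + t: f₀=14, f₁=12.1875, f₂=10.5, f₃=8.9375, f₄=7.5, f₅=6.1875, f₆=5, f₇=3.9375, f₈=3.
(h/3)·[f₀ + 4f₁ + 2f₂ + 4f₃ + 2f₄ + 4f₅ + 2f₆ + 4f₇ + f₈] = 0.041667·(188) = 7.8333.

7.8333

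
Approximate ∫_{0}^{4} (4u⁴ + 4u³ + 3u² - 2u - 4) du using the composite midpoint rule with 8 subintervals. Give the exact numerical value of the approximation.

1094.3125

h = (4 − 0)/8 = 0.5.
Midpoints m₁,…,m₈ = 0.25, 0.75, 1.25, 1.75, 2.25, 2.75, 3.25, 3.75.
f(m₁)=-4.234375, f(m₂)=-0.859375, f(m₃)=15.765625, f(m₄)=60.640625, f(m₅)=154.765625, f(m₆)=325.140625, f(m₇)=604.765625, f(m₈)=1032.640625.
h·[f(m₁) + f(m₂) + f(m₃) + f(m₄) + f(m₅) + f(m₆) + f(m₇) + f(m₈)] = 0.5·(2188.625) = 1094.3125.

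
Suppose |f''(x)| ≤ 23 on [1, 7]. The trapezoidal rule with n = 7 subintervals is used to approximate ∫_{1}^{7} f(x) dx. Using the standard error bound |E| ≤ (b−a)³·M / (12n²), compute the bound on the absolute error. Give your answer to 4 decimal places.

|E| ≤ (6)³·23 / (12·7²) = 4968/588 = 8.4490.

8.4490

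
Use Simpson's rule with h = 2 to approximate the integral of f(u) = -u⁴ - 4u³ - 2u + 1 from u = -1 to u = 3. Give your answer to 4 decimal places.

-141.3333

h = (3 − (-1))/2 = 2.
Nodes u₀,…,u₂ = -1, 1, 3.
f(u) = -u⁴ - 4u³ - 2u + 1: f₀=6, f₁=-6, f₂=-194.
(h/3)·[f₀ + 4f₁ + f₂] = 0.666667·(-212) = -141.3333.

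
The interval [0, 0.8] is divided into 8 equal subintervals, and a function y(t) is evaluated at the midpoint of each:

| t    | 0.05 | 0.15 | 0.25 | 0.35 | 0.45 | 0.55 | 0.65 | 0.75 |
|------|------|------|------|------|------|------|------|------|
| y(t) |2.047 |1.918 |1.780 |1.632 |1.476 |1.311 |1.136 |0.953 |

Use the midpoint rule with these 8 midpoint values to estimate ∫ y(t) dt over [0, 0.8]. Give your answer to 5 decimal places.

1.22530

h = 0.1, n = 8.
h·[y(m₁) + y(m₂) + y(m₃) + y(m₄) + y(m₅) + y(m₆) + y(m₇) + y(m₈)] = 0.1·(12.253) = 1.22530.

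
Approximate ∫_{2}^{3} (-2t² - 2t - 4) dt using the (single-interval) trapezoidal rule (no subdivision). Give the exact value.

T = (b−a)/2 · [f(2) + f(3)] = 0.5·[(-16) + (-28)] = -22.

-22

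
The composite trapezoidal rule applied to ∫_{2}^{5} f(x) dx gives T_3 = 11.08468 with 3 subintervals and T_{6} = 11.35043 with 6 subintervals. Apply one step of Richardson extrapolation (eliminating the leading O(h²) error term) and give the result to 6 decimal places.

R = (4·T_{6} − T_3) / 3 = (4·11.35043 − 11.08468)/3 = (34.31704)/3 = 11.439013.

11.439013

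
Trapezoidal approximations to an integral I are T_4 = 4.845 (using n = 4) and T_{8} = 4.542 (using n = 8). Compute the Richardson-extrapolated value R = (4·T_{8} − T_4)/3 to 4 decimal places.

R = (4·T_{8} − T_4) / 3 = (4·4.542 − 4.845)/3 = (13.323)/3 = 4.4410.

4.4410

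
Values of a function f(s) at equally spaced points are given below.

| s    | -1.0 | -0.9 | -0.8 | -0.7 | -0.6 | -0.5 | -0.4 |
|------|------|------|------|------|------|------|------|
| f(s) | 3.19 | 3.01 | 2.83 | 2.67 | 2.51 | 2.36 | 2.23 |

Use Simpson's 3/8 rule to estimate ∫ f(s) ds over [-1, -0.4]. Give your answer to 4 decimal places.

1.6084

h = 0.1, n = 6.
(3h/8)·[y₀ + 3y₁ + 3y₂ + 2y₃ + 3y₄ + 3y₅ + y₆] = 0.0375·(42.89) = 1.6084.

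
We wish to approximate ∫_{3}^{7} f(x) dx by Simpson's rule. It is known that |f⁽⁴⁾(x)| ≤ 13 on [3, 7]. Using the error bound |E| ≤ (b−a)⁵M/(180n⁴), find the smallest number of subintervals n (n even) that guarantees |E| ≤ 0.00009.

32

Need 13312/(180n⁴) ≤ 0.00009.
n⁴ ≥ 13312/(180·0.00009) = 821728 ⇒ n ≥ 30.1080, so the smallest even n is 32. (n must be even for Simpson's rule.)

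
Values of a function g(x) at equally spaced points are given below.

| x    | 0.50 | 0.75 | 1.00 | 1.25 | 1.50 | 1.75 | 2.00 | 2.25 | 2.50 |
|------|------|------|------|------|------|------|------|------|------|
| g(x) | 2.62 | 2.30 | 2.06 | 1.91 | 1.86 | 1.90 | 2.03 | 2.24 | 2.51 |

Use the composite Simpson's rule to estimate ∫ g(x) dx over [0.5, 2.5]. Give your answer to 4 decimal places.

h = 0.25, n = 8.
(h/3)·[y₀ + 4y₁ + 2y₂ + 4y₃ + 2y₄ + 4y₅ + 2y₆ + 4y₇ + y₈] = 0.083333·(50.43) = 4.2025.

4.2025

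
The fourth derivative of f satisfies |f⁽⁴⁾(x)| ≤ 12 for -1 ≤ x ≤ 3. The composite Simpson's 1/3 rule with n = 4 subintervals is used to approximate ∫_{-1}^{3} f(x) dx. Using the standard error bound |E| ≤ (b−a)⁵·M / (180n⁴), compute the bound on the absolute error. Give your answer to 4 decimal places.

0.2667

|E| ≤ (4)⁵·12 / (180·4⁴) = 12288/46080 = 0.2667.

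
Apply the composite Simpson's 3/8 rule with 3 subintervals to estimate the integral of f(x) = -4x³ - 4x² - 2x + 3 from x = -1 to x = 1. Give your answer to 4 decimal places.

3.3333

h = (1 − (-1))/3 = 0.666667.
Nodes x₀,…,x₃ = -1, -0.333333, 0.333333, 1.
f(x) = -4x³ - 4x² - 2x + 3: f₀=5, f₁=3.370370, f₂=1.740741, f₃=-7.
(3h/8)·[f₀ + 3f₁ + 3f₂ + f₃] = 0.25·(13.333333) = 3.3333.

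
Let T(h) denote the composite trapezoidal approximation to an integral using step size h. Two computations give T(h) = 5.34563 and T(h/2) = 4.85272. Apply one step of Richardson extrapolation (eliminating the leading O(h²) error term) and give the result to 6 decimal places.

R = (4·T(h/2) − T(h)) / 3 = (4·4.85272 − 5.34563)/3 = (14.06525)/3 = 4.688417.

4.688417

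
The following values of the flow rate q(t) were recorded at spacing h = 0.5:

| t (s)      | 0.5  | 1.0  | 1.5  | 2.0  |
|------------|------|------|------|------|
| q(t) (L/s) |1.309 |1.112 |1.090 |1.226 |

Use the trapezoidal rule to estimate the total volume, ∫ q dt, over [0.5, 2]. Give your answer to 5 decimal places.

1.73475

h = 0.5, n = 3.
(h/2)·[y₀ + 2y₁ + 2y₂ + y₃] = 0.25·(6.939) = 1.73475.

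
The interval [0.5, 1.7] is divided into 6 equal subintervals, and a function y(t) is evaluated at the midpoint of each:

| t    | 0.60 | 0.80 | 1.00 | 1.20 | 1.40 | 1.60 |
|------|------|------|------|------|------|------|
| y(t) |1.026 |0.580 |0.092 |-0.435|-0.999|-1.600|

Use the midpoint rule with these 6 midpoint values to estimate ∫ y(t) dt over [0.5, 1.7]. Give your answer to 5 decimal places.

-0.26720

h = 0.2, n = 6.
h·[y(m₁) + y(m₂) + y(m₃) + y(m₄) + y(m₅) + y(m₆)] = 0.2·(-1.336) = -0.26720.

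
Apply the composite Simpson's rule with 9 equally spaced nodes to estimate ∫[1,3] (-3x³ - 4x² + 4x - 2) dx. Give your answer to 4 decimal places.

-82.6667

h = (3 − 1)/8 = 0.25.
Nodes x₀,…,x₈ = 1, 1.25, 1.5, 1.75, 2, 2.25, 2.5, 2.75, 3.
f(x) = -3x³ - 4x² + 4x - 2: f₀=-5, f₁=-9.109375, f₂=-15.125, f₃=-23.328125, f₄=-34, f₅=-47.421875, f₆=-63.875, f₇=-83.640625, f₈=-107.
(h/3)·[f₀ + 4f₁ + 2f₂ + 4f₃ + 2f₄ + 4f₅ + 2f₆ + 4f₇ + f₈] = 0.083333·(-992) = -82.6667.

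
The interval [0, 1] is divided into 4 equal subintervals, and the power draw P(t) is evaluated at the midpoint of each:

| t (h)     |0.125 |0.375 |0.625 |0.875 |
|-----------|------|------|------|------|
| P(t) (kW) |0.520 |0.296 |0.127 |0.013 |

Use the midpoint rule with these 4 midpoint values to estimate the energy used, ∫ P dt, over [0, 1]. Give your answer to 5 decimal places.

0.23900

h = 0.25, n = 4.
h·[y(m₁) + y(m₂) + y(m₃) + y(m₄)] = 0.25·(0.956) = 0.23900.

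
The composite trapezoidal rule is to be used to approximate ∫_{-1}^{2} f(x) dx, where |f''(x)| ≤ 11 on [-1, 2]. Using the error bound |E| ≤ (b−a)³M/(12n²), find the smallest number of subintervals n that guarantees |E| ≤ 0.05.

23

Need 297/(12n²) ≤ 0.05.
n² ≥ 297/(12·0.05) = 495 ⇒ n ≥ 22.2486, so the smallest n is 23.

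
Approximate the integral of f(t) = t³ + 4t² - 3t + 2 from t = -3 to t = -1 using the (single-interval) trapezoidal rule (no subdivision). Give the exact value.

28

T = (b−a)/2 · [f(-3) + f(-1)] = 1·[20 + 8] = 28.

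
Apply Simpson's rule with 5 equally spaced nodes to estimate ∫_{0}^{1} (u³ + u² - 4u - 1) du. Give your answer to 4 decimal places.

h = (1 − 0)/4 = 0.25.
Nodes u₀,…,u₄ = 0, 0.25, 0.5, 0.75, 1.
f(u) = u³ + u² - 4u - 1: f₀=-1, f₁=-1.921875, f₂=-2.625, f₃=-3.015625, f₄=-3.
(h/3)·[f₀ + 4f₁ + 2f₂ + 4f₃ + f₄] = 0.083333·(-29) = -2.4167.

-2.4167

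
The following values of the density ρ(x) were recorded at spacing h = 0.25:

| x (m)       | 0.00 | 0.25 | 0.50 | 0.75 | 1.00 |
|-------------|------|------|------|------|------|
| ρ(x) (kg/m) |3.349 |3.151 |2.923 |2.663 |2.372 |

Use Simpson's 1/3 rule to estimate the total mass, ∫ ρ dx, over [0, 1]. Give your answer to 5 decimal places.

h = 0.25, n = 4.
(h/3)·[y₀ + 4y₁ + 2y₂ + 4y₃ + y₄] = 0.083333·(34.823) = 2.90192.

2.90192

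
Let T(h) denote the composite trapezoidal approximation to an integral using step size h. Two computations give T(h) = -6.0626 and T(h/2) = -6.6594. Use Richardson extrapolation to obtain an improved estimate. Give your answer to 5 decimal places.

R = (4·T(h/2) − T(h)) / 3 = (4·(-6.6594) − (-6.0626))/3 = (-20.5750)/3 = -6.85833.

-6.85833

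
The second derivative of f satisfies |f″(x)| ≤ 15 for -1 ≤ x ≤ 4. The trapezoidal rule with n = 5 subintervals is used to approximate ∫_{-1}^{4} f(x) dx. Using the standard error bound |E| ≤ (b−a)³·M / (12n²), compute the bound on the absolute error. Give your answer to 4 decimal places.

6.2500

|E| ≤ (5)³·15 / (12·5²) = 1875/300 = 6.2500.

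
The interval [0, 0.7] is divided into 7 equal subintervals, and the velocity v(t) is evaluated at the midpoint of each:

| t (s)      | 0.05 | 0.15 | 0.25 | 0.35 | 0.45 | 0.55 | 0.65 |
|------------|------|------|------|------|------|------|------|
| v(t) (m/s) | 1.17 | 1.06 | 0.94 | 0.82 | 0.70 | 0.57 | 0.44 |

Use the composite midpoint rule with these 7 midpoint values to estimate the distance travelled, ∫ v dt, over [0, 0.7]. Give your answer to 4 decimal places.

h = 0.1, n = 7.
h·[y(m₁) + y(m₂) + y(m₃) + y(m₄) + y(m₅) + y(m₆) + y(m₇)] = 0.1·(5.70) = 0.5700.

0.5700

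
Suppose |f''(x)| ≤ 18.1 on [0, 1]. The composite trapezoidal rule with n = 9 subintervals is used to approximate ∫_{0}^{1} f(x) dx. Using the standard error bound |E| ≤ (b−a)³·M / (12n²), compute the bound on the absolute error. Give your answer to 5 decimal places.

0.01862

|E| ≤ (1)³·18.1 / (12·9²) = 18.1/972 = 0.01862.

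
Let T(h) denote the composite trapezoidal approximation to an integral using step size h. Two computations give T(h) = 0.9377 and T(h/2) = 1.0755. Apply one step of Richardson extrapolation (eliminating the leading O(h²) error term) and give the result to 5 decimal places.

R = (4·T(h/2) − T(h)) / 3 = (4·1.0755 − 0.9377)/3 = (3.3643)/3 = 1.12143.

1.12143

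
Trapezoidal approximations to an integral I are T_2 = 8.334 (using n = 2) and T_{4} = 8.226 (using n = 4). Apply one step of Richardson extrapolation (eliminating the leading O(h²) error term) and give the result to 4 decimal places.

R = (4·T_{4} − T_2) / 3 = (4·8.226 − 8.334)/3 = (24.570)/3 = 8.1900.

8.1900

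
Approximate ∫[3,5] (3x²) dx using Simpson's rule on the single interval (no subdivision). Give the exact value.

98

S = (b−a)/6 · [f(3) + 4f(4) + f(5)] = 0.333333·[27 + 4·48 + 75] = 98.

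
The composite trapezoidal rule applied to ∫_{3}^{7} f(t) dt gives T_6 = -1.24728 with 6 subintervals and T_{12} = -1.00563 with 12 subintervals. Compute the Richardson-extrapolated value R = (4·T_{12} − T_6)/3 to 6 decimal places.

R = (4·T_{12} − T_6) / 3 = (4·(-1.00563) − (-1.24728))/3 = (-2.77524)/3 = -0.925080.

-0.925080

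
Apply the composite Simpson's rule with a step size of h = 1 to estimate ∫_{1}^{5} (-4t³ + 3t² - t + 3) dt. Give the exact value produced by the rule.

-500

h = (5 − 1)/4 = 1.
Nodes t₀,…,t₄ = 1, 2, 3, 4, 5.
f(t) = -4t³ + 3t² - t + 3: f₀=1, f₁=-19, f₂=-81, f₃=-209, f₄=-427.
(h/3)·[f₀ + 4f₁ + 2f₂ + 4f₃ + f₄] = 0.333333·(-1500) = -500.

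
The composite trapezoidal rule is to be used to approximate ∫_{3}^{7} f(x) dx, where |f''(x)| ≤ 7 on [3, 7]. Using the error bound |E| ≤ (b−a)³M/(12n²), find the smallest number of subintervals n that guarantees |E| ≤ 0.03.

36

Need 448/(12n²) ≤ 0.03.
n² ≥ 448/(12·0.03) = 1244.44 ⇒ n ≥ 35.2767, so the smallest n is 36.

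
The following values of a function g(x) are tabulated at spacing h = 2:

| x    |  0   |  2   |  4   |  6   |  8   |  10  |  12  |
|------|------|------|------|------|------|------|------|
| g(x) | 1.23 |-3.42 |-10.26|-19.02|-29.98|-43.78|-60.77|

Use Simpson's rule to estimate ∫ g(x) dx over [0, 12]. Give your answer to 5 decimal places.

-269.93333

h = 2, n = 6.
(h/3)·[y₀ + 4y₁ + 2y₂ + 4y₃ + 2y₄ + 4y₅ + y₆] = 0.666667·(-404.90) = -269.93333.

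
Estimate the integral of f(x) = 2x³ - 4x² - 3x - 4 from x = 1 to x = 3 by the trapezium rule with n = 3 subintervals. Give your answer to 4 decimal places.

-13.4815

h = (3 − 1)/3 = 0.666667.
Nodes x₀,…,x₃ = 1, 1.666667, 2.333333, 3.
f(x) = 2x³ - 4x² - 3x - 4: f₀=-9, f₁=-10.851852, f₂=-7.370370, f₃=5.
(h/2)·[f₀ + 2f₁ + 2f₂ + f₃] = 0.333333·(-40.444444) = -13.4815.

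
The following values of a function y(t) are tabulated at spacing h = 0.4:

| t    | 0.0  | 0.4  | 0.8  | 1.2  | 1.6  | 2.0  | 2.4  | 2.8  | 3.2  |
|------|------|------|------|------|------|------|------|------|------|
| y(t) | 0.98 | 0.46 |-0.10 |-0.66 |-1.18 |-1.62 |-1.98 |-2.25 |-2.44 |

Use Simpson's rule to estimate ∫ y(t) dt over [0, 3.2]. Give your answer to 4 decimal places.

-3.2347

h = 0.4, n = 8.
(h/3)·[y₀ + 4y₁ + 2y₂ + 4y₃ + 2y₄ + 4y₅ + 2y₆ + 4y₇ + y₈] = 0.133333·(-24.26) = -3.2347.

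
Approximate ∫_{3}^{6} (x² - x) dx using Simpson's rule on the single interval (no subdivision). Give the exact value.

S = (b−a)/6 · [f(3) + 4f(4.5) + f(6)] = 0.5·[6 + 4·15.75 + 30] = 49.5.

49.5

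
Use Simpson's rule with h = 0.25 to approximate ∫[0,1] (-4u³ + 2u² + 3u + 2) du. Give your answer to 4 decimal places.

3.1667

h = (1 − 0)/4 = 0.25.
Nodes u₀,…,u₄ = 0, 0.25, 0.5, 0.75, 1.
f(u) = -4u³ + 2u² + 3u + 2: f₀=2, f₁=2.8125, f₂=3.5, f₃=3.6875, f₄=3.
(h/3)·[f₀ + 4f₁ + 2f₂ + 4f₃ + f₄] = 0.083333·(38) = 3.1667.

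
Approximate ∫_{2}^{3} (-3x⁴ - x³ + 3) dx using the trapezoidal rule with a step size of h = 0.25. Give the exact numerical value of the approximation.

-141.115234375

h = (3 − 2)/4 = 0.25.
Nodes x₀,…,x₄ = 2, 2.25, 2.5, 2.75, 3.
f(x) = -3x⁴ - x³ + 3: f₀=-53, f₁=-85.27734375, f₂=-129.8125, f₃=-189.37109375, f₄=-267.
(h/2)·[f₀ + 2f₁ + 2f₂ + 2f₃ + f₄] = 0.125·(-1128.921875) = -141.115234375.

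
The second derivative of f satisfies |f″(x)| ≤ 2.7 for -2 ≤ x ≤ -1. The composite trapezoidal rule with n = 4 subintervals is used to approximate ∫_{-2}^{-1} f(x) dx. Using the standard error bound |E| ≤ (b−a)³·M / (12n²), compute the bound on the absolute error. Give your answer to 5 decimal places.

|E| ≤ (1)³·2.7 / (12·4²) = 2.7/192 = 0.01406.

0.01406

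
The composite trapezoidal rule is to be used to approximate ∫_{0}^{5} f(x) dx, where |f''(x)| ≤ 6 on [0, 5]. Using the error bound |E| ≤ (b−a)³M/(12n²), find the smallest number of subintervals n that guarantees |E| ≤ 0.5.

12

Need 750/(12n²) ≤ 0.5.
n² ≥ 750/(12·0.5) = 125 ⇒ n ≥ 11.1803, so the smallest n is 12.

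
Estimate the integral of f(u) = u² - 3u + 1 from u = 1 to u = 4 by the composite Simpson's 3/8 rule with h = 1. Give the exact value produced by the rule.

h = (4 − 1)/3 = 1.
Nodes u₀,…,u₃ = 1, 2, 3, 4.
f(u) = u² - 3u + 1: f₀=-1, f₁=-1, f₂=1, f₃=5.
(3h/8)·[f₀ + 3f₁ + 3f₂ + f₃] = 0.375·(4) = 1.5.

1.5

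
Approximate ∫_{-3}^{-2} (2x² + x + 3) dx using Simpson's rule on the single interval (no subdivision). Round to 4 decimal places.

13.1667

S = (b−a)/6 · [f(-3) + 4f(-2.5) + f(-2)] = 0.166667·[18 + 4·13 + 9] = 13.1667.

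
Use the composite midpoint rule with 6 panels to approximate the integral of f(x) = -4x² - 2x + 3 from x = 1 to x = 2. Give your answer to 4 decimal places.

h = (2 − 1)/6 = 0.166667.
Midpoints m₁,…,m₆ = 1.083333, 1.25, 1.416667, 1.583333, 1.75, 1.916667.
f(m₁)=-3.861111, f(m₂)=-5.75, f(m₃)=-7.861111, f(m₄)=-10.194444, f(m₅)=-12.75, f(m₆)=-15.527778.
h·[f(m₁) + f(m₂) + f(m₃) + f(m₄) + f(m₅) + f(m₆)] = 0.166667·(-55.944444) = -9.3241.

-9.3241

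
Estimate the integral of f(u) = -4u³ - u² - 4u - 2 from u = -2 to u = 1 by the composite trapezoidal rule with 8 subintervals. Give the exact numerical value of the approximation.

12.3515625

h = (1 − (-2))/8 = 0.375.
Nodes u₀,…,u₈ = -2, -1.625, -1.25, -0.875, -0.5, -0.125, 0.25, 0.625, 1.
f(u) = -4u³ - u² - 4u - 2: f₀=34, f₁=19.0234375, f₂=9.25, f₃=3.4140625, f₄=0.25, f₅=-1.5078125, f₆=-3.125, f₇=-5.8671875, f₈=-11.
(h/2)·[f₀ + 2f₁ + 2f₂ + 2f₃ + 2f₄ + 2f₅ + 2f₆ + 2f₇ + f₈] = 0.1875·(65.875) = 12.3515625.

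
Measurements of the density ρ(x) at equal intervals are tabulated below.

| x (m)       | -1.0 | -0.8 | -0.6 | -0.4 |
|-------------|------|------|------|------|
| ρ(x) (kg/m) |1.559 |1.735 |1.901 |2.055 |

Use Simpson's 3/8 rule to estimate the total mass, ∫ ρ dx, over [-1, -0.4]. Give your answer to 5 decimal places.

1.08915

h = 0.2, n = 3.
(3h/8)·[y₀ + 3y₁ + 3y₂ + y₃] = 0.075·(14.522) = 1.08915.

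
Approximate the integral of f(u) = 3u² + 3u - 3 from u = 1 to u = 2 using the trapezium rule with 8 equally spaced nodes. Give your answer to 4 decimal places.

h = (2 − 1)/7 = 0.142857.
Nodes u₀,…,u₇ = 1, 1.142857, 1.285714, 1.428571, 1.571429, 1.714286, 1.857143, 2.
f(u) = 3u² + 3u - 3: f₀=3, f₁=4.346939, f₂=5.816327, f₃=7.408163, f₄=9.122449, f₅=10.959184, f₆=12.918367, f₇=15.
(h/2)·[f₀ + 2f₁ + 2f₂ + 2f₃ + 2f₄ + 2f₅ + 2f₆ + f₇] = 0.071429·(119.142857) = 8.5102.

8.5102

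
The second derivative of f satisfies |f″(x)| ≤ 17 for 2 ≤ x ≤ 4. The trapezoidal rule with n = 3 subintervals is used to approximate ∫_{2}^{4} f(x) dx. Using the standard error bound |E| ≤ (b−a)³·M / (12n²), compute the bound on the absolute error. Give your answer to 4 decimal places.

|E| ≤ (2)³·17 / (12·3²) = 136/108 = 1.2593.

1.2593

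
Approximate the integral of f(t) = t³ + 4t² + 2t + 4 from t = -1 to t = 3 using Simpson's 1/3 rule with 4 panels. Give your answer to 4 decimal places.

81.3333

h = (3 − (-1))/4 = 1.
Nodes t₀,…,t₄ = -1, 0, 1, 2, 3.
f(t) = t³ + 4t² + 2t + 4: f₀=5, f₁=4, f₂=11, f₃=32, f₄=73.
(h/3)·[f₀ + 4f₁ + 2f₂ + 4f₃ + f₄] = 0.333333·(244) = 81.3333.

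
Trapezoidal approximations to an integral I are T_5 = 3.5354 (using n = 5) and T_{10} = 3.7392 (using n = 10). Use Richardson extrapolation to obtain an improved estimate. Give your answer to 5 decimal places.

3.80713

R = (4·T_{10} − T_5) / 3 = (4·3.7392 − 3.5354)/3 = (11.4214)/3 = 3.80713.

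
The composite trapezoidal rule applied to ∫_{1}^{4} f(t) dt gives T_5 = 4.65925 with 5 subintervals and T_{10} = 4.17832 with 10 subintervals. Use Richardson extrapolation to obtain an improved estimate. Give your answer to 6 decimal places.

R = (4·T_{10} − T_5) / 3 = (4·4.17832 − 4.65925)/3 = (12.05403)/3 = 4.018010.

4.018010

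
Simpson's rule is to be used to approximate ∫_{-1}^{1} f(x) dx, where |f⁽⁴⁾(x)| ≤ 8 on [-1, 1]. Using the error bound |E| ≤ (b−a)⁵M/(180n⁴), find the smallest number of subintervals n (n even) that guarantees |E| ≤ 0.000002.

30

Need 256/(180n⁴) ≤ 0.000002.
n⁴ ≥ 256/(180·0.000002) = 711111 ⇒ n ≥ 29.0392, so the smallest even n is 30. (n must be even for Simpson's rule.)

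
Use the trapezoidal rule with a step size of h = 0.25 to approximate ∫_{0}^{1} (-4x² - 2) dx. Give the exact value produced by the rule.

h = (1 − 0)/4 = 0.25.
Nodes x₀,…,x₄ = 0, 0.25, 0.5, 0.75, 1.
f(x) = -4x² - 2: f₀=-2, f₁=-2.25, f₂=-3, f₃=-4.25, f₄=-6.
(h/2)·[f₀ + 2f₁ + 2f₂ + 2f₃ + f₄] = 0.125·(-27) = -3.375.

-3.375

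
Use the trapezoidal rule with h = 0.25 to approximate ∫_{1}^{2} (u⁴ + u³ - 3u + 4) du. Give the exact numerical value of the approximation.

h = (2 − 1)/4 = 0.25.
Nodes u₀,…,u₄ = 1, 1.25, 1.5, 1.75, 2.
f(u) = u⁴ + u³ - 3u + 4: f₀=3, f₁=4.64453125, f₂=7.9375, f₃=13.48828125, f₄=22.
(h/2)·[f₀ + 2f₁ + 2f₂ + 2f₃ + f₄] = 0.125·(77.140625) = 9.642578125.

9.642578125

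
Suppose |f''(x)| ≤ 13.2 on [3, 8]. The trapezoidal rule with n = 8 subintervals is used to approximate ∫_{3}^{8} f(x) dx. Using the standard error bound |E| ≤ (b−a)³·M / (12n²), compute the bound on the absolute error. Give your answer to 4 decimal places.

2.1484

|E| ≤ (5)³·13.2 / (12·8²) = 1650/768 = 2.1484.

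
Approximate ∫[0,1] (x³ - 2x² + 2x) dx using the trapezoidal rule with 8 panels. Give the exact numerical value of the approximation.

h = (1 − 0)/8 = 0.125.
Nodes x₀,…,x₈ = 0, 0.125, 0.25, 0.375, 0.5, 0.625, 0.75, 0.875, 1.
f(x) = x³ - 2x² + 2x: f₀=0, f₁=0.220703125, f₂=0.390625, f₃=0.521484375, f₄=0.625, f₅=0.712890625, f₆=0.796875, f₇=0.888671875, f₈=1.
(h/2)·[f₀ + 2f₁ + 2f₂ + 2f₃ + 2f₄ + 2f₅ + 2f₆ + 2f₇ + f₈] = 0.0625·(9.3125) = 0.58203125.

0.58203125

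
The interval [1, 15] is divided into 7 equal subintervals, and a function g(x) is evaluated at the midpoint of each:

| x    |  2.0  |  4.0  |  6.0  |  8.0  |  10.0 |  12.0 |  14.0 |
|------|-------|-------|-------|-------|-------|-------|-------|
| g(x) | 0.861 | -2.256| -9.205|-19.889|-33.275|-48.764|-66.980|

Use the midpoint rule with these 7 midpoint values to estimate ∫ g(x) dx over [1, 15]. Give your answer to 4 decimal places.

h = 2, n = 7.
h·[y(m₁) + y(m₂) + y(m₃) + y(m₄) + y(m₅) + y(m₆) + y(m₇)] = 2·(-179.508) = -359.0160.

-359.0160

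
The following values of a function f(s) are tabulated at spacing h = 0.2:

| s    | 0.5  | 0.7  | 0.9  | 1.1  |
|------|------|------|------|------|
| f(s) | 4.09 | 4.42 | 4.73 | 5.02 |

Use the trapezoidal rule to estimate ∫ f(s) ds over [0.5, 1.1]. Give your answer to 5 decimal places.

h = 0.2, n = 3.
(h/2)·[y₀ + 2y₁ + 2y₂ + y₃] = 0.1·(27.41) = 2.74100.

2.74100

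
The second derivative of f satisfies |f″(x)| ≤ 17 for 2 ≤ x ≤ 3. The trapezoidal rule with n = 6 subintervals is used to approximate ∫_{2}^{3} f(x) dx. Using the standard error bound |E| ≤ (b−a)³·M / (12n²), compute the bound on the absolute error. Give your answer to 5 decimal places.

|E| ≤ (1)³·17 / (12·6²) = 17/432 = 0.03935.

0.03935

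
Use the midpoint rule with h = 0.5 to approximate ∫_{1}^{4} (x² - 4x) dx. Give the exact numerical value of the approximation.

-9.0625

h = (4 − 1)/6 = 0.5.
Midpoints m₁,…,m₆ = 1.25, 1.75, 2.25, 2.75, 3.25, 3.75.
f(m₁)=-3.4375, f(m₂)=-3.9375, f(m₃)=-3.9375, f(m₄)=-3.4375, f(m₅)=-2.4375, f(m₆)=-0.9375.
h·[f(m₁) + f(m₂) + f(m₃) + f(m₄) + f(m₅) + f(m₆)] = 0.5·(-18.125) = -9.0625.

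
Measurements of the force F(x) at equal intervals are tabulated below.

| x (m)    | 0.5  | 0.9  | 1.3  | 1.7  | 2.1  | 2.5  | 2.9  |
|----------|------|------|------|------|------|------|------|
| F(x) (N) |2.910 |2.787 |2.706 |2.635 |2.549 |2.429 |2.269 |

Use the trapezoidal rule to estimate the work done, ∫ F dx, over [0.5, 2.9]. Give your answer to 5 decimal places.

6.27820

h = 0.4, n = 6.
(h/2)·[y₀ + 2y₁ + 2y₂ + 2y₃ + 2y₄ + 2y₅ + y₆] = 0.2·(31.391) = 6.27820.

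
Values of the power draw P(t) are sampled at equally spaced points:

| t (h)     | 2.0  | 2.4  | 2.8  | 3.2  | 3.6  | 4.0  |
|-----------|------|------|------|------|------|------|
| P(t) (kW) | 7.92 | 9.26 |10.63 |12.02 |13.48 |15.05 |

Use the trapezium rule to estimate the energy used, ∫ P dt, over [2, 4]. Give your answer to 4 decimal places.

22.7500

h = 0.4, n = 5.
(h/2)·[y₀ + 2y₁ + 2y₂ + 2y₃ + 2y₄ + y₅] = 0.2·(113.75) = 22.7500.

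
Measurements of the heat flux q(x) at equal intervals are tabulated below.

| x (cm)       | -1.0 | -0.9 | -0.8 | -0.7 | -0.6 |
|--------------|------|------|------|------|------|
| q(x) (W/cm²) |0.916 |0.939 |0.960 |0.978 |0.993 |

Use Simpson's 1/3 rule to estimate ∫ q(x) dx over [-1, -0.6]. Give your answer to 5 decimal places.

0.38323

h = 0.1, n = 4.
(h/3)·[y₀ + 4y₁ + 2y₂ + 4y₃ + y₄] = 0.033333·(11.497) = 0.38323.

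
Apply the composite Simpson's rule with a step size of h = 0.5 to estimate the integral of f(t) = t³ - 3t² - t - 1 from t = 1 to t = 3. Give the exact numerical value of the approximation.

-12

h = (3 − 1)/4 = 0.5.
Nodes t₀,…,t₄ = 1, 1.5, 2, 2.5, 3.
f(t) = t³ - 3t² - t - 1: f₀=-4, f₁=-5.875, f₂=-7, f₃=-6.625, f₄=-4.
(h/3)·[f₀ + 4f₁ + 2f₂ + 4f₃ + f₄] = 0.166667·(-72) = -12.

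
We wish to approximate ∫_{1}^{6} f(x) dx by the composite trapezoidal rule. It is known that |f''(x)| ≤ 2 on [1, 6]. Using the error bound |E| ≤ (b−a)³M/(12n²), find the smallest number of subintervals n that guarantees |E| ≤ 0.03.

27

Need 250/(12n²) ≤ 0.03.
n² ≥ 250/(12·0.03) = 694.444 ⇒ n ≥ 26.3523, so the smallest n is 27.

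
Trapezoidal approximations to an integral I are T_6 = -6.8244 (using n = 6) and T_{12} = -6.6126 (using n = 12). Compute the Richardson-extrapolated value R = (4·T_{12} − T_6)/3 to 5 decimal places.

R = (4·T_{12} − T_6) / 3 = (4·(-6.6126) − (-6.8244))/3 = (-19.6260)/3 = -6.54200.

-6.54200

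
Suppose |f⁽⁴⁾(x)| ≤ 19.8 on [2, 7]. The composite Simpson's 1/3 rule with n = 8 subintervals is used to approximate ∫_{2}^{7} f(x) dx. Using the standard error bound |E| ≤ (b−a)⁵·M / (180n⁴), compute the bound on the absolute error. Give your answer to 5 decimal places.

|E| ≤ (5)⁵·19.8 / (180·8⁴) = 61875/737280 = 0.08392.

0.08392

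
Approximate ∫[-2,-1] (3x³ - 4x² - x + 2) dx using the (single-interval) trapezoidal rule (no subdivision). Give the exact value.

-20

T = (b−a)/2 · [f(-2) + f(-1)] = 0.5·[(-36) + (-4)] = -20.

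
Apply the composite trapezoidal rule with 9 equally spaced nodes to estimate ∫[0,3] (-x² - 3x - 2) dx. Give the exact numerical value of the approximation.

h = (3 − 0)/8 = 0.375.
Nodes x₀,…,x₈ = 0, 0.375, 0.75, 1.125, 1.5, 1.875, 2.25, 2.625, 3.
f(x) = -x² - 3x - 2: f₀=-2, f₁=-3.265625, f₂=-4.8125, f₃=-6.640625, f₄=-8.75, f₅=-11.140625, f₆=-13.8125, f₇=-16.765625, f₈=-20.
(h/2)·[f₀ + 2f₁ + 2f₂ + 2f₃ + 2f₄ + 2f₅ + 2f₆ + 2f₇ + f₈] = 0.1875·(-152.375) = -28.5703125.

-28.5703125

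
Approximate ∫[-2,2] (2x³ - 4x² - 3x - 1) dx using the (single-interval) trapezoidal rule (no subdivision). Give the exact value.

T = (b−a)/2 · [f(-2) + f(2)] = 2·[(-27) + (-7)] = -68.

-68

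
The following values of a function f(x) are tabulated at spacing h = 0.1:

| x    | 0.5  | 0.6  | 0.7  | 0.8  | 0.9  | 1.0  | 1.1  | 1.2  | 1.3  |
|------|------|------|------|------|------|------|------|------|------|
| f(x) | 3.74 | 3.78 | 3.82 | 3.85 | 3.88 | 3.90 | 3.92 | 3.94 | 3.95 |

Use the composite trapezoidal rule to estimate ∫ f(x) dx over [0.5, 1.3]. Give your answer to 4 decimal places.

h = 0.1, n = 8.
(h/2)·[y₀ + 2y₁ + 2y₂ + 2y₃ + 2y₄ + 2y₅ + 2y₆ + 2y₇ + y₈] = 0.05·(61.87) = 3.0935.

3.0935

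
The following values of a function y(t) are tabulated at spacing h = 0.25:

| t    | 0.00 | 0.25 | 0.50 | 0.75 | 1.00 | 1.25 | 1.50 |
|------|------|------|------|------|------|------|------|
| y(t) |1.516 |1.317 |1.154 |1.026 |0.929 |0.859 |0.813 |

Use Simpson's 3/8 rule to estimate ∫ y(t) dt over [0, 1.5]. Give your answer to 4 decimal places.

1.6086

h = 0.25, n = 6.
(3h/8)·[y₀ + 3y₁ + 3y₂ + 2y₃ + 3y₄ + 3y₅ + y₆] = 0.09375·(17.158) = 1.6086.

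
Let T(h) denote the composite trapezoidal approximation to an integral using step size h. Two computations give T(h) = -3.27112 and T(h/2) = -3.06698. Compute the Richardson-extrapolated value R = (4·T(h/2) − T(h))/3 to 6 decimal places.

R = (4·T(h/2) − T(h)) / 3 = (4·(-3.06698) − (-3.27112))/3 = (-8.99680)/3 = -2.998933.

-2.998933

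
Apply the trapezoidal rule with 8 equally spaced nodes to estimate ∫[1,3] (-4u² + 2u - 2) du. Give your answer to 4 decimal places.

-30.7755

h = (3 − 1)/7 = 0.285714.
Nodes u₀,…,u₇ = 1, 1.285714, 1.571429, 1.857143, 2.142857, 2.428571, 2.714286, 3.
f(u) = -4u² + 2u - 2: f₀=-4, f₁=-6.040816, f₂=-8.734694, f₃=-12.081633, f₄=-16.081633, f₅=-20.734694, f₆=-26.040816, f₇=-32.
(h/2)·[f₀ + 2f₁ + 2f₂ + 2f₃ + 2f₄ + 2f₅ + 2f₆ + f₇] = 0.142857·(-215.428571) = -30.7755.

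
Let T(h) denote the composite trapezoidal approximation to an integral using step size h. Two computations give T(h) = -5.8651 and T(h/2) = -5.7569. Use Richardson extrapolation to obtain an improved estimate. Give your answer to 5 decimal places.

R = (4·T(h/2) − T(h)) / 3 = (4·(-5.7569) − (-5.8651))/3 = (-17.1625)/3 = -5.72083.

-5.72083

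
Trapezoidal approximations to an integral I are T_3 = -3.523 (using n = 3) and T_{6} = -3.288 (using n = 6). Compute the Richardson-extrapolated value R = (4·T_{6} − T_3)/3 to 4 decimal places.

-3.2097

R = (4·T_{6} − T_3) / 3 = (4·(-3.288) − (-3.523))/3 = (-9.629)/3 = -3.2097.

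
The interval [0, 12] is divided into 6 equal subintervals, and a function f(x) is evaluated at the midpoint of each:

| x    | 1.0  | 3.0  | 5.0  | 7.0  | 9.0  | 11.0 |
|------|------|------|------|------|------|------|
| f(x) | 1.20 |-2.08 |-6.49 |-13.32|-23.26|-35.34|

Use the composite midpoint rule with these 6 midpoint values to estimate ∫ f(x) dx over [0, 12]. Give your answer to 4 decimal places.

h = 2, n = 6.
h·[y(m₁) + y(m₂) + y(m₃) + y(m₄) + y(m₅) + y(m₆)] = 2·(-79.29) = -158.5800.

-158.5800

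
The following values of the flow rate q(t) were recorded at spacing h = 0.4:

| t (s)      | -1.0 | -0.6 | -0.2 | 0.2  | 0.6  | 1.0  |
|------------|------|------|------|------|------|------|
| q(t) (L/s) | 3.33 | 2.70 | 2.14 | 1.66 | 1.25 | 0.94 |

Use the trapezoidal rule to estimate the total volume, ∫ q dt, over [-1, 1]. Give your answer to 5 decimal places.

h = 0.4, n = 5.
(h/2)·[y₀ + 2y₁ + 2y₂ + 2y₃ + 2y₄ + y₅] = 0.2·(19.77) = 3.95400.

3.95400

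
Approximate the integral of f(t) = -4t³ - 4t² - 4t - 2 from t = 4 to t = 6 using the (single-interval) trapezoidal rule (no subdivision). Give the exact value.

T = (b−a)/2 · [f(4) + f(6)] = 1·[(-338) + (-1034)] = -1372.

-1372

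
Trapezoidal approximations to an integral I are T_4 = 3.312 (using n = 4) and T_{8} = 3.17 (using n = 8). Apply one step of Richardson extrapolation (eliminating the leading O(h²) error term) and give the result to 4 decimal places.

R = (4·T_{8} − T_4) / 3 = (4·3.17 − 3.312)/3 = (9.368)/3 = 3.1227.

3.1227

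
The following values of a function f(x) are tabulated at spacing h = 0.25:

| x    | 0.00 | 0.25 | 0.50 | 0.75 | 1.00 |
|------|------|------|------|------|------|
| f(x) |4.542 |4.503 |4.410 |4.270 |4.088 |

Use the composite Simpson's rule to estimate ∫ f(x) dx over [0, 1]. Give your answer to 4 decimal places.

h = 0.25, n = 4.
(h/3)·[y₀ + 4y₁ + 2y₂ + 4y₃ + y₄] = 0.083333·(52.542) = 4.3785.

4.3785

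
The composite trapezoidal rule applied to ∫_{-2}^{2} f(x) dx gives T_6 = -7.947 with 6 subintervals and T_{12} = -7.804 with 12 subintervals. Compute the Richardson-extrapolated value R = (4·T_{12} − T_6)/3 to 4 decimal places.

-7.7563

R = (4·T_{12} − T_6) / 3 = (4·(-7.804) − (-7.947))/3 = (-23.269)/3 = -7.7563.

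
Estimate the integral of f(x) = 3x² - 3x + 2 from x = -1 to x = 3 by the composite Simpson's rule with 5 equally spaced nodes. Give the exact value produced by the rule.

24

h = (3 − (-1))/4 = 1.
Nodes x₀,…,x₄ = -1, 0, 1, 2, 3.
f(x) = 3x² - 3x + 2: f₀=8, f₁=2, f₂=2, f₃=8, f₄=20.
(h/3)·[f₀ + 4f₁ + 2f₂ + 4f₃ + f₄] = 0.333333·(72) = 24.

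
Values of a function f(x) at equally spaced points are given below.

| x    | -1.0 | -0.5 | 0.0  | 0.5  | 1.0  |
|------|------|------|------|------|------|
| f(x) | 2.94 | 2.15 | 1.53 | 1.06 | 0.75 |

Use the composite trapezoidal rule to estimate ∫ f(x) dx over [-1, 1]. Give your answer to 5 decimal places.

h = 0.5, n = 4.
(h/2)·[y₀ + 2y₁ + 2y₂ + 2y₃ + y₄] = 0.25·(13.17) = 3.29250.

3.29250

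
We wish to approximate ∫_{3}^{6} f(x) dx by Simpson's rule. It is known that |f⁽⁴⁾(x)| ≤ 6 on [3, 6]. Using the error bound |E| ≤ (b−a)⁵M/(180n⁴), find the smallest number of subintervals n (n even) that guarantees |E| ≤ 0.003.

Need 1458/(180n⁴) ≤ 0.003.
n⁴ ≥ 1458/(180·0.003) = 2700 ⇒ n ≥ 7.2084, so the smallest even n is 8. (n must be even for Simpson's rule.)

8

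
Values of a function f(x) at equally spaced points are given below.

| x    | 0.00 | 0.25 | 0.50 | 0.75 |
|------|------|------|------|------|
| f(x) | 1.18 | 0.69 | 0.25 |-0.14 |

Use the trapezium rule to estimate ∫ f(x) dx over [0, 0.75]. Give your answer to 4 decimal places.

0.3650

h = 0.25, n = 3.
(h/2)·[y₀ + 2y₁ + 2y₂ + y₃] = 0.125·(2.92) = 0.3650.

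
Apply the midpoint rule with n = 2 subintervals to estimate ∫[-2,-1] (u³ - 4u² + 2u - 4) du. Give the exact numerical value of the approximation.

h = (-1 − (-2))/2 = 0.5.
Midpoints m₁,…,m₂ = -1.75, -1.25.
f(m₁)=-25.109375, f(m₂)=-14.703125.
h·[f(m₁) + f(m₂)] = 0.5·(-39.8125) = -19.90625.

-19.90625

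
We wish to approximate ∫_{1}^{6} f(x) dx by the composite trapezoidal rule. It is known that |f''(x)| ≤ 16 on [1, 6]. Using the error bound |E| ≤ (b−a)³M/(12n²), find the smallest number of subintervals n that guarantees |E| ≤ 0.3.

24

Need 2000/(12n²) ≤ 0.3.
n² ≥ 2000/(12·0.3) = 555.556 ⇒ n ≥ 23.5702, so the smallest n is 24.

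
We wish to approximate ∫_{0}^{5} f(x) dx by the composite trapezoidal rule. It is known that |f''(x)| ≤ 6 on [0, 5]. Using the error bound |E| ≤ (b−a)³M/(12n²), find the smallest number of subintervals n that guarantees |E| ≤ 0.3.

Need 750/(12n²) ≤ 0.3.
n² ≥ 750/(12·0.3) = 208.333 ⇒ n ≥ 14.4338, so the smallest n is 15.

15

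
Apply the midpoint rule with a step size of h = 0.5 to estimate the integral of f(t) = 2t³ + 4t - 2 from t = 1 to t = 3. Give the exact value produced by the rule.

51.5

h = (3 − 1)/4 = 0.5.
Midpoints m₁,…,m₄ = 1.25, 1.75, 2.25, 2.75.
f(m₁)=6.90625, f(m₂)=15.71875, f(m₃)=29.78125, f(m₄)=50.59375.
h·[f(m₁) + f(m₂) + f(m₃) + f(m₄)] = 0.5·(103) = 51.5.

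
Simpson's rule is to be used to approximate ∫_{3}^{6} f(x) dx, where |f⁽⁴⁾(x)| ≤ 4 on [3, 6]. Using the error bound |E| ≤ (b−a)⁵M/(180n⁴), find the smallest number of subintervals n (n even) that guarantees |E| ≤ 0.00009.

Need 972/(180n⁴) ≤ 0.00009.
n⁴ ≥ 972/(180·0.00009) = 60000 ⇒ n ≥ 15.6508, so the smallest even n is 16. (n must be even for Simpson's rule.)

16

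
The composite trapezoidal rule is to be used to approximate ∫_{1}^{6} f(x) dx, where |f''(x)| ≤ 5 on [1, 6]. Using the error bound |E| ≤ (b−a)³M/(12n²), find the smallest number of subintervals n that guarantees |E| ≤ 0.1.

Need 625/(12n²) ≤ 0.1.
n² ≥ 625/(12·0.1) = 520.833 ⇒ n ≥ 22.8218, so the smallest n is 23.

23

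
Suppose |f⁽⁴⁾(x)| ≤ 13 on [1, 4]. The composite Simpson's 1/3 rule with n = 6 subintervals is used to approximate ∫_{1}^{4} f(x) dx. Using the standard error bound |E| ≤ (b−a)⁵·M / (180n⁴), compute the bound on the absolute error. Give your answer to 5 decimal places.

|E| ≤ (3)⁵·13 / (180·6⁴) = 3159/233280 = 0.01354.

0.01354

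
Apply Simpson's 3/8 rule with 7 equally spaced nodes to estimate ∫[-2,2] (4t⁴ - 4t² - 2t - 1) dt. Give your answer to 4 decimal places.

h = (2 − (-2))/6 = 0.666667.
Nodes t₀,…,t₆ = -2, -1.333333, -0.666667, 0, 0.666667, 1.333333, 2.
f(t) = 4t⁴ - 4t² - 2t - 1: f₀=51, f₁=7.197531, f₂=-0.654321, f₃=-1, f₄=-3.320988, f₅=1.864198, f₆=43.
(3h/8)·[f₀ + 3f₁ + 3f₂ + 2f₃ + 3f₄ + 3f₅ + f₆] = 0.25·(107.259259) = 26.8148.

26.8148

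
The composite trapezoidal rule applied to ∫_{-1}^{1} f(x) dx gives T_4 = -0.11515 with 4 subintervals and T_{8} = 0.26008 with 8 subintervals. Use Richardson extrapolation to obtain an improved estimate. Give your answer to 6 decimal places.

R = (4·T_{8} − T_4) / 3 = (4·0.26008 − (-0.11515))/3 = (1.15547)/3 = 0.385157.

0.385157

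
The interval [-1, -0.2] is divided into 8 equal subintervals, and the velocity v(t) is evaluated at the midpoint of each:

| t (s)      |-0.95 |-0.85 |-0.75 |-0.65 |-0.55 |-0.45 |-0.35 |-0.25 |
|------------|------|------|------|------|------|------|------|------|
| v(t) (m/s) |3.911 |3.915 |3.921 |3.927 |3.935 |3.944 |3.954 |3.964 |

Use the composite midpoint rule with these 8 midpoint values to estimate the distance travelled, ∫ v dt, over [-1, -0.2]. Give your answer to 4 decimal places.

h = 0.1, n = 8.
h·[y(m₁) + y(m₂) + y(m₃) + y(m₄) + y(m₅) + y(m₆) + y(m₇) + y(m₈)] = 0.1·(31.471) = 3.1471.

3.1471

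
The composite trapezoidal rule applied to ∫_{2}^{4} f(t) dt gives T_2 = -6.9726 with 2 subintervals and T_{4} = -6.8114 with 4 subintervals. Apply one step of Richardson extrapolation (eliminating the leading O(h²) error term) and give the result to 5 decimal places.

R = (4·T_{4} − T_2) / 3 = (4·(-6.8114) − (-6.9726))/3 = (-20.2730)/3 = -6.75767.

-6.75767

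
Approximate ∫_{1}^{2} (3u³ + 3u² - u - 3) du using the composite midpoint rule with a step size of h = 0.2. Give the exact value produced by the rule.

13.695

h = (2 − 1)/5 = 0.2.
Midpoints m₁,…,m₅ = 1.1, 1.3, 1.5, 1.7, 1.9.
f(m₁)=3.523, f(m₂)=7.361, f(m₃)=12.375, f(m₄)=18.709, f(m₅)=26.507.
h·[f(m₁) + f(m₂) + f(m₃) + f(m₄) + f(m₅)] = 0.2·(68.475) = 13.695.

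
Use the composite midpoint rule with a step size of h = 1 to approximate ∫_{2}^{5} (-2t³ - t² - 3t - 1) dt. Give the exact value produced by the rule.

h = (5 − 2)/3 = 1.
Midpoints m₁,…,m₃ = 2.5, 3.5, 4.5.
f(m₁)=-46, f(m₂)=-109.5, f(m₃)=-217.
h·[f(m₁) + f(m₂) + f(m₃)] = 1·(-372.5) = -372.5.

-372.5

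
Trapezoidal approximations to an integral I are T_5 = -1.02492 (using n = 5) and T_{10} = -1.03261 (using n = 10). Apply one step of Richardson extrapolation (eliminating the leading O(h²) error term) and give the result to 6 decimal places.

R = (4·T_{10} − T_5) / 3 = (4·(-1.03261) − (-1.02492))/3 = (-3.10552)/3 = -1.035173.

-1.035173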